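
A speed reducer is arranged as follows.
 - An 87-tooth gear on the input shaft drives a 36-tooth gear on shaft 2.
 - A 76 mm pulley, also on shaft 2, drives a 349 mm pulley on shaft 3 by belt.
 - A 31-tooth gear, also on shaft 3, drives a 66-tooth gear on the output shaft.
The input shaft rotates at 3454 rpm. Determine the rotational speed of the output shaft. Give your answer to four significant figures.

gear mesh 36/87 = 0.41379 → 3454/0.41379 = 8347.2 rpm
belt 349/76 = 4.5921 → 8347.2/4.5921 = 1817.7 rpm
gear mesh 66/31 = 2.129 → 1817.7/2.129 = 853.78 rpm

853.8 rpm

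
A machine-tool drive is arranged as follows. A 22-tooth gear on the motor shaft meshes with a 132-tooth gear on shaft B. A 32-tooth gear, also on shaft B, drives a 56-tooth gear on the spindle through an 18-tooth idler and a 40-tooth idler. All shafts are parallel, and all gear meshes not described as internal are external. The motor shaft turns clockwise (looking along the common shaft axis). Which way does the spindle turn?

clockwise

the motor shaft → shaft B: external mesh, 1 reversal → CCW.
shaft B → the spindle: driver → idler → idler → driven is 3 external meshes, 3 reversals → CW.
4 reversals in total — an even number — so the spindle turns the same way as the motor shaft.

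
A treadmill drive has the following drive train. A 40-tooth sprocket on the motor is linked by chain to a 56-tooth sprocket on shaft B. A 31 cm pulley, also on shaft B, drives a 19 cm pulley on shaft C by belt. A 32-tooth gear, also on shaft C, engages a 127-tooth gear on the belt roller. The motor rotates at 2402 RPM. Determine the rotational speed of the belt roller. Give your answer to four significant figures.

705.3 RPM

Chain: ratio = 56/40 = 1.4, so shaft B turns at 2402 / 1.4 = 1715.7 RPM.
Belt: ratio = 19/31 = 0.6129, so shaft C turns at 1715.7 / 0.6129 = 2799.3 RPM.
Gear mesh: ratio = 127/32 = 3.9688, so the belt roller turns at 2799.3 / 3.9688 = 705.34 RPM.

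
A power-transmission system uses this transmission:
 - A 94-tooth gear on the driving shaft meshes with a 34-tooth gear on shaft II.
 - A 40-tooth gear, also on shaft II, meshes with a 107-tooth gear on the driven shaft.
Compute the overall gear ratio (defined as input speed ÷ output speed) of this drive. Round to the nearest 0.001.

Each stage contributes driven/driver: gear mesh 34/94 = 0.3617, gear mesh 107/40 = 2.675.
Overall: 0.3617 × 2.675 = 0.96755.

0.968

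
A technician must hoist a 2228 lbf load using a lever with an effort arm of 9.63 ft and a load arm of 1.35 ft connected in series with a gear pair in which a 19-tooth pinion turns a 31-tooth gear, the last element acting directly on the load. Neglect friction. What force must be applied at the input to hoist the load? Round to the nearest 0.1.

191.4 lbf

Lever MA = effort arm / load arm = 9.63/1.35 = 7.1333.
Gear pair MA = 31/19 = 1.6316.
Combined ideal MA = 7.1333 × 1.6316 = 11.639.
Effort = load / MA = 2228 / 11.639 = 191.43 lbf.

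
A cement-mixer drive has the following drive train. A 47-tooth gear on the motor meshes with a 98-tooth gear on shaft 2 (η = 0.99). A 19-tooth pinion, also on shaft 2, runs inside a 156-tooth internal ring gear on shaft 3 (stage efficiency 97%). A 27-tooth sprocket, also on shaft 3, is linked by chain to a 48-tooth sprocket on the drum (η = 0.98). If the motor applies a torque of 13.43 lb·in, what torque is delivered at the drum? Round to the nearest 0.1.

384.7 lb·in

gear mesh 98/47 = 2.0851 → τ = 13.43·2.0851·0.99 = 27.723 lb·in
internal gear 156/19 = 8.2105 → τ = 27.723·8.2105·0.97 = 220.79 lb·in
chain 48/27 = 1.7778 → τ = 220.79·1.7778·0.98 = 384.67 lb·in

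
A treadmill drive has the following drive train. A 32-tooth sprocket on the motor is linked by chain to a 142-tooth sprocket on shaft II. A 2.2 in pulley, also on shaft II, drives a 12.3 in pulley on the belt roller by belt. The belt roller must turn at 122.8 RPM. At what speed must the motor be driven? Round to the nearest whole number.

3047 RPM

Overall ratio R = 4.4375 × 5.5909 = 24.81.
Required input speed = output speed × R = 122.8 × 24.81 = 3046.6 RPM.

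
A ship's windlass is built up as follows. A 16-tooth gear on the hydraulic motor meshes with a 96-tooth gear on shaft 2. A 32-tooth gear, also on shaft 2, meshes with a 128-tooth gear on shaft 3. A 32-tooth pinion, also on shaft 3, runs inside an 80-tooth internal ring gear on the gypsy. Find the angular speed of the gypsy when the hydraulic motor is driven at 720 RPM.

12 RPM

Gear mesh: ratio = 96/16 = 6, so shaft 2 turns at 720 / 6 = 120 RPM.
Gear mesh: ratio = 128/32 = 4, so shaft 3 turns at 120 / 4 = 30 RPM.
Internal gear: ratio = 80/32 = 2.5, so the gypsy turns at 30 / 2.5 = 12 RPM.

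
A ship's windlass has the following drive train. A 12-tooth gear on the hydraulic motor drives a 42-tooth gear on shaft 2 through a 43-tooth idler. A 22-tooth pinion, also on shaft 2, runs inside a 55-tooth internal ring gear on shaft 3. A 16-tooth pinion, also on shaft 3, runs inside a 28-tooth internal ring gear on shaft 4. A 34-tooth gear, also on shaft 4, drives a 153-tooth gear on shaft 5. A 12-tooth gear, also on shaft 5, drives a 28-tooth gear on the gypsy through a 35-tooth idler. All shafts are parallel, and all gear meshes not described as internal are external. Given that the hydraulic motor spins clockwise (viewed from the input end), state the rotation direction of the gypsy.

anticlockwise

the hydraulic motor → shaft 2: driver → idler → driven is 2 external meshes, 2 reversals → CW.
shaft 2 → shaft 3: internal mesh, same direction → CW.
shaft 3 → shaft 4: internal mesh, same direction → CW.
shaft 4 → shaft 5: external mesh, 1 reversal → CCW.
shaft 5 → the gypsy: driver → idler → driven is 2 external meshes, 2 reversals → CCW.
5 reversals in total — an odd number — so the gypsy turns opposite to the hydraulic motor.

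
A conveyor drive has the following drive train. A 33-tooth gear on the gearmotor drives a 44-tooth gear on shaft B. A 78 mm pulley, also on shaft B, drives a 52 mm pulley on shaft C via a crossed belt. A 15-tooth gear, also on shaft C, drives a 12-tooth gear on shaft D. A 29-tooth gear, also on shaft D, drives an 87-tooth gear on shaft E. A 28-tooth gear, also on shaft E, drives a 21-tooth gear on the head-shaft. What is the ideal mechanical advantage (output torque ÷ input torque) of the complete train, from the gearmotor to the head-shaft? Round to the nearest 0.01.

1.60

Each stage contributes driven/driver: gear mesh 44/33 = 1.3333, belt 52/78 = 0.66667, gear mesh 12/15 = 0.8, gear mesh 87/29 = 3, gear mesh 21/28 = 0.75.
Overall: 1.3333 × 0.66667 × 0.8 × 3 × 0.75 = 1.6.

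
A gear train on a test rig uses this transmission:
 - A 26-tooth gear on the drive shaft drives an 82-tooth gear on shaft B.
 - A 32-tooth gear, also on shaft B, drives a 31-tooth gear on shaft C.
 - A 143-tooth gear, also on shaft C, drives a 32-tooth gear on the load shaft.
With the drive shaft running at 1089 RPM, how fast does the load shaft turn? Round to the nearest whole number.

1593 RPM

gear mesh 82/26 = 3.1538 → 1089/3.1538 = 345.29 RPM
gear mesh 31/32 = 0.96875 → 345.29/0.96875 = 356.43 RPM
gear mesh 32/143 = 0.22378 → 356.43/0.22378 = 1592.8 RPM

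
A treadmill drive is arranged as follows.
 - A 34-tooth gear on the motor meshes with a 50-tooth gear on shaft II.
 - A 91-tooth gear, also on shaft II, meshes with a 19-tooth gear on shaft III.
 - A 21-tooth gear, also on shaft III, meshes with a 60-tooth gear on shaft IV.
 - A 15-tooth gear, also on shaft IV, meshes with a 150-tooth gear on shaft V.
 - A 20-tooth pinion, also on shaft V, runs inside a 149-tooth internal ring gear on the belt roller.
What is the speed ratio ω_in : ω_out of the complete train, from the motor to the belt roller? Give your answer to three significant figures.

65.4

Each stage contributes driven/driver: gear mesh 50/34 = 1.4706, gear mesh 19/91 = 0.20879, gear mesh 60/21 = 2.8571, gear mesh 150/15 = 10, internal gear 149/20 = 7.45.
Overall: 1.4706 × 0.20879 × 2.8571 × 10 × 7.45 = 65.357.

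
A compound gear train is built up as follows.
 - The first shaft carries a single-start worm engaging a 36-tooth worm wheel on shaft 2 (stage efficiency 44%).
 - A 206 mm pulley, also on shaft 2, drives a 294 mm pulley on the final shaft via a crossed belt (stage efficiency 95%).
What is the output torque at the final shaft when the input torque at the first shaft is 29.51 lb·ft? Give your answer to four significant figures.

Worm: ratio = 36/1 = 36; torque at shaft 2 = 29.51 × 36 × 0.44 = 467.44 lb·ft.
Belt: ratio = 294/206 = 1.4272; torque at the final shaft = 467.44 × 1.4272 × 0.95 = 633.76 lb·ft.

633.8 lb·ft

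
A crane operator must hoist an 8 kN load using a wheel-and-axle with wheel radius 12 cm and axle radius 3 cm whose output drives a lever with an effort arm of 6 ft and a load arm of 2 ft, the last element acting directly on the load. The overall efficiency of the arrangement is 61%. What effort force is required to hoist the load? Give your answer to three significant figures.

Wheel-and-axle MA = R/r = 12/3 = 4.
Lever MA = effort arm / load arm = 6/2 = 3.
Combined ideal MA = 4 × 3 = 12.
Actual MA = 12 × 0.61 = 7.32.
Effort = load / actual MA = 8 / 7.32 = 1.0929 kN.

1.09 kN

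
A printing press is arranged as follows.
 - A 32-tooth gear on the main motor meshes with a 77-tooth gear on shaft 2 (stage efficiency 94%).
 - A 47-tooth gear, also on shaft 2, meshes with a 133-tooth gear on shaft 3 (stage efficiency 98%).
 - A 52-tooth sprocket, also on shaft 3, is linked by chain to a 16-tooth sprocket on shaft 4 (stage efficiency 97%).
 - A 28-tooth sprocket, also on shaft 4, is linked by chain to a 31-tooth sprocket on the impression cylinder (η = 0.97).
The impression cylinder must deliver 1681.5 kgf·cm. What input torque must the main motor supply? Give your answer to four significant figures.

Overall ratio R = 2.4062 × 2.8298 × 0.30769 × 1.1071 = 2.3196; overall efficiency η = 0.94 × 0.98 × 0.97 × 0.97 = 0.8668.
Input torque = output torque / (R × η) = 1681.5 / (2.3196 × 0.8668) = 836.34 kgf·cm.

836.3 kgf·cm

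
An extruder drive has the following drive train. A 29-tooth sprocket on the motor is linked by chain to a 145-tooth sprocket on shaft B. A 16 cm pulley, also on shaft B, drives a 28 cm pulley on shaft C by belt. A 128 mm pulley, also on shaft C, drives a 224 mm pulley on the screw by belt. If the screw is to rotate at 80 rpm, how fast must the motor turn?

1225 rpm

Overall ratio R = 5 × 1.75 × 1.75 = 15.312.
Required input speed = output speed × R = 80 × 15.312 = 1225 rpm.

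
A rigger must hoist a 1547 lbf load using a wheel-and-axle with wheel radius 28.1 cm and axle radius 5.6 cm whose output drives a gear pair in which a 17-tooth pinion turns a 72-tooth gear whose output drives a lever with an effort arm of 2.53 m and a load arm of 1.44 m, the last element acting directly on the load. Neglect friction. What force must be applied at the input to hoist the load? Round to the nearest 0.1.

Wheel-and-axle MA = R/r = 28.1/5.6 = 5.0179.
Gear pair MA = 72/17 = 4.2353.
Lever MA = effort arm / load arm = 2.53/1.44 = 1.7569.
Combined ideal MA = 5.0179 × 4.2353 × 1.7569 = 37.339.
Effort = load / MA = 1547 / 37.339 = 41.431 lbf.

41.4 lbf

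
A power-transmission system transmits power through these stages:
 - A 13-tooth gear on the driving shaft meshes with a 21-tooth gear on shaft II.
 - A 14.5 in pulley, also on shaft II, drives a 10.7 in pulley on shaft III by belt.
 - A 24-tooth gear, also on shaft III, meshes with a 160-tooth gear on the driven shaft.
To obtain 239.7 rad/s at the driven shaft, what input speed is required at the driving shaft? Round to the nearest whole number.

Overall ratio R = 1.6154 × 0.73793 × 6.6667 = 7.9469.
Required input speed = output speed × R = 239.7 × 7.9469 = 1904.9 rad/s.

1905 rad/s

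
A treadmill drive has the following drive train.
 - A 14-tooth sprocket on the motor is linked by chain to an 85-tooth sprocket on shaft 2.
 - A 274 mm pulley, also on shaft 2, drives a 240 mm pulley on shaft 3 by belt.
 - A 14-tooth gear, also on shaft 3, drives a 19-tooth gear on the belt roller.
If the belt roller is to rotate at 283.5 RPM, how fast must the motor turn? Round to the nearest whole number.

Overall ratio R = 6.0714 × 0.87591 × 1.3571 = 7.2173.
Required input speed = output speed × R = 283.5 × 7.2173 = 2046.1 RPM.

2046 RPM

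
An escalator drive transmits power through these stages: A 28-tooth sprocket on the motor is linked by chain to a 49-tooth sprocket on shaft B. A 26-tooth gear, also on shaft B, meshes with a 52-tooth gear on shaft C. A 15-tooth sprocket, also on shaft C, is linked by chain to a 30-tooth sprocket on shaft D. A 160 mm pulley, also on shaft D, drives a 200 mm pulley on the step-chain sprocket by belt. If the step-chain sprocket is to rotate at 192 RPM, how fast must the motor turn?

Overall ratio R = 1.75 × 2 × 2 × 1.25 = 8.75.
Required input speed = output speed × R = 192 × 8.75 = 1680 RPM.

1680 RPM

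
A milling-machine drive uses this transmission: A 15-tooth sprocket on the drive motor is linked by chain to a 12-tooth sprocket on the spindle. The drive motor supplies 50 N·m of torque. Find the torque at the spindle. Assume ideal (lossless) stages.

40 N·m

chain 12/15 = 0.8 → τ = 50·0.8 = 40 N·m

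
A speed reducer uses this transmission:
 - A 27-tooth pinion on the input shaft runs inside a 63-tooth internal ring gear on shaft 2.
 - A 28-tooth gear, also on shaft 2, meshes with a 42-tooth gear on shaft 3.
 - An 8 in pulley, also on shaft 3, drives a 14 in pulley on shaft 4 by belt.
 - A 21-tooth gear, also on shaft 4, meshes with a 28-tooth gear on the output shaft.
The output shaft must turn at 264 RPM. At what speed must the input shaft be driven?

2156 RPM

Overall ratio R = 2.3333 × 1.5 × 1.75 × 1.3333 = 8.1667.
Required input speed = output speed × R = 264 × 8.1667 = 2156 RPM.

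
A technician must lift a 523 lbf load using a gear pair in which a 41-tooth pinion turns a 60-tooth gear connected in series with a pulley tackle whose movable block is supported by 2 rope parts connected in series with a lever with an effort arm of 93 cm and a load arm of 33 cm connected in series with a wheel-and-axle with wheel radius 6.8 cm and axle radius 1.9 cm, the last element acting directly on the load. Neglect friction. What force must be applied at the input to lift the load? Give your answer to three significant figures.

17.7 lbf

Gear pair MA = 60/41 = 1.4634.
Block-and-tackle MA = number of supporting rope parts = 2.
Lever MA = effort arm / load arm = 93/33 = 2.8182.
Wheel-and-axle MA = R/r = 6.8/1.9 = 3.5789.
Combined ideal MA = 1.4634 × 2 × 2.8182 × 3.5789 = 29.52.
Effort = load / MA = 523 / 29.52 = 17.717 lbf.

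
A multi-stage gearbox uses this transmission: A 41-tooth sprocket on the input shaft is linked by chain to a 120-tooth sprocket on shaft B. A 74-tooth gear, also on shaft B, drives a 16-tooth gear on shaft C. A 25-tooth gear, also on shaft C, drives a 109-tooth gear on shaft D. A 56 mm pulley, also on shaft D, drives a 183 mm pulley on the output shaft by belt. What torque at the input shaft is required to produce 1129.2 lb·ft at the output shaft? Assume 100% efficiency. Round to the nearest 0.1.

125.2 lb·ft

Overall ratio R = 2.9268 × 0.21622 × 4.36 × 3.2679 = 9.0164.
Input torque = output torque / R = 1129.2 / 9.0164 = 125.24 lb·ft.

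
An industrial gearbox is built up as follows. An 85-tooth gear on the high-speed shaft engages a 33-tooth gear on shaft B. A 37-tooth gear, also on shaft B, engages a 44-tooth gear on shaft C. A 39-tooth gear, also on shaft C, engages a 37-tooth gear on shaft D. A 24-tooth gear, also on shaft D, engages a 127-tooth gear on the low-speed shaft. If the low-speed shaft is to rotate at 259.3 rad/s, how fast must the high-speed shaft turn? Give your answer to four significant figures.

601.0 rad/s

Overall ratio R = 0.38824 × 1.1892 × 0.94872 × 5.2917 = 2.3178.
Required input speed = output speed × R = 259.3 × 2.3178 = 601 rad/s.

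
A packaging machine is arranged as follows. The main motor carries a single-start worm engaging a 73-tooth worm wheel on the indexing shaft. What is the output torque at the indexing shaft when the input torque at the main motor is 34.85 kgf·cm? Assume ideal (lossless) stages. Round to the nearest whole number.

2544 kgf·cm

Worm: ratio = 73/1 = 73; torque at the indexing shaft = 34.85 × 73 = 2544.1 kgf·cm.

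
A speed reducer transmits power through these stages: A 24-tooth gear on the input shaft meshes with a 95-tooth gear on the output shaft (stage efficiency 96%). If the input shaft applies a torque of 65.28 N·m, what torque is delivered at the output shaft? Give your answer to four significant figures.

248.1 N·m

Gear mesh: ratio = 95/24 = 3.9583; torque at the output shaft = 65.28 × 3.9583 × 0.96 = 248.06 N·m.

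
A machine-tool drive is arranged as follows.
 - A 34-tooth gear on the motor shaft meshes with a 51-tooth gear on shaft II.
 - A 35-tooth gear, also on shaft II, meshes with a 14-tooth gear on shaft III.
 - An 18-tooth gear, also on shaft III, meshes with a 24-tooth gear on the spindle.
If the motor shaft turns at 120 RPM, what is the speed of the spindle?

150 RPM

gear mesh 51/34 = 1.5 → 120/1.5 = 80 RPM
gear mesh 14/35 = 0.4 → 80/0.4 = 200 RPM
gear mesh 24/18 = 1.3333 → 200/1.3333 = 150 RPM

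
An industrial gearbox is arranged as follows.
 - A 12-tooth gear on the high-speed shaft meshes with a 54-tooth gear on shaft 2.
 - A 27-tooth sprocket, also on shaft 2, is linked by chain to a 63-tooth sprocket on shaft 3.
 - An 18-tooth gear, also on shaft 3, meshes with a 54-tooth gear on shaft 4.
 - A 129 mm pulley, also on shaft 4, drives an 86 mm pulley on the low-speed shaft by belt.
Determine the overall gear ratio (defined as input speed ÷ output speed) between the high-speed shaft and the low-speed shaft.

Each stage contributes driven/driver: gear mesh 54/12 = 4.5, chain 63/27 = 2.3333, gear mesh 54/18 = 3, belt 86/129 = 0.66667.
Overall: 4.5 × 2.3333 × 3 × 0.66667 = 21.

21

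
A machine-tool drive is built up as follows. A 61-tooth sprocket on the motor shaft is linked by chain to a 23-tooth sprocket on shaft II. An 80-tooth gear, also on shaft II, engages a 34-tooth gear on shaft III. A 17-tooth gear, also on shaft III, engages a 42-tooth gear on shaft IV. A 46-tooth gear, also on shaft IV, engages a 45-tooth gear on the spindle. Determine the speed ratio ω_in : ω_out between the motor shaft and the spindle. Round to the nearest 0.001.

0.387

Each stage contributes driven/driver: chain 23/61 = 0.37705, gear mesh 34/80 = 0.425, gear mesh 42/17 = 2.4706, gear mesh 45/46 = 0.97826.
Overall: 0.37705 × 0.425 × 2.4706 × 0.97826 = 0.3873.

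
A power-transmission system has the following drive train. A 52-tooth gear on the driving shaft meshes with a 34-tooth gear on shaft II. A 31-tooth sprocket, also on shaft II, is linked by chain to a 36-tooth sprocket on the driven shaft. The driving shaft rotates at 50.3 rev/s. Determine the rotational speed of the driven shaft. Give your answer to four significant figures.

the driving shaft → shaft II (gear mesh, 34/52): 50.3 ÷ 0.65385 = 76.929 rev/s
shaft II → the driven shaft (chain, 36/31): 76.929 ÷ 1.1613 = 66.245 rev/s

66.24 rev/s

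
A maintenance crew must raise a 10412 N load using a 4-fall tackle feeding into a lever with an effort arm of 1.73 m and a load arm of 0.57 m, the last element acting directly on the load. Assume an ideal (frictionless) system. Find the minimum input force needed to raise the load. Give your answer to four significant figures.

857.6 N

Block-and-tackle MA = number of supporting rope parts = 4.
Lever MA = effort arm / load arm = 1.73/0.57 = 3.0351.
Combined ideal MA = 4 × 3.0351 = 12.14.
Effort = load / MA = 10412 / 12.14 = 857.64 N.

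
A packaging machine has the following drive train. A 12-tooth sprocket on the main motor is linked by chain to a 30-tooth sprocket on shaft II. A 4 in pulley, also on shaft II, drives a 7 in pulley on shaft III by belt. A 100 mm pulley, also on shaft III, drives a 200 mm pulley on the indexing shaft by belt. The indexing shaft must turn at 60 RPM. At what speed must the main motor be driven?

525 RPM

Overall ratio R = 2.5 × 1.75 × 2 = 8.75.
Required input speed = output speed × R = 60 × 8.75 = 525 RPM.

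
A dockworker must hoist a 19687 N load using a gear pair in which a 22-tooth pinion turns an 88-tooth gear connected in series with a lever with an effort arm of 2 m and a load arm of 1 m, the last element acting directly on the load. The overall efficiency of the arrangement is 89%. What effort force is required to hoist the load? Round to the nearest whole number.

Gear pair MA = 88/22 = 4.
Lever MA = effort arm / load arm = 2/1 = 2.
Combined ideal MA = 4 × 2 = 8.
Actual MA = 8 × 0.89 = 7.12.
Effort = load / actual MA = 19687 / 7.12 = 2765 N.

2765 N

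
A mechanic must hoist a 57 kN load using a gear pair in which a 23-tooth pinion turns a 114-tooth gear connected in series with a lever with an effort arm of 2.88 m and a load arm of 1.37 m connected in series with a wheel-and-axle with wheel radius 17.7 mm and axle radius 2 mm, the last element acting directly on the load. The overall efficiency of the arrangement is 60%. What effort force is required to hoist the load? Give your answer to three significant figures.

1.03 kN

Gear pair MA = 114/23 = 4.9565.
Lever MA = effort arm / load arm = 2.88/1.37 = 2.1022.
Wheel-and-axle MA = R/r = 17.7/2 = 8.85.
Combined ideal MA = 4.9565 × 2.1022 × 8.85 = 92.213.
Actual MA = 92.213 × 0.60 = 55.328.
Effort = load / actual MA = 57 / 55.328 = 1.0302 kN.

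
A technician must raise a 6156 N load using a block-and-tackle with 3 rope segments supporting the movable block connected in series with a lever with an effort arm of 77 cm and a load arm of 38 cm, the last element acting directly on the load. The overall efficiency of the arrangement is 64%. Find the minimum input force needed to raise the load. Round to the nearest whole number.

1582 N

Block-and-tackle MA = number of supporting rope parts = 3.
Lever MA = effort arm / load arm = 77/38 = 2.0263.
Combined ideal MA = 3 × 2.0263 = 6.0789.
Actual MA = 6.0789 × 0.64 = 3.8905.
Effort = load / actual MA = 6156 / 3.8905 = 1582.3 N.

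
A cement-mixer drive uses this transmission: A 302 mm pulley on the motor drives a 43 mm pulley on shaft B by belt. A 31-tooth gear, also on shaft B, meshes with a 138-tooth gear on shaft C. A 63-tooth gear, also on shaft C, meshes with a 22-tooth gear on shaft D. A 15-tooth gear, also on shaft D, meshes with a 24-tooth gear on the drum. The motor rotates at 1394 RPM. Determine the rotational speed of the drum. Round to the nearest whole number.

3936 RPM

the motor → shaft B (belt, 43/302): 1394 ÷ 0.14238 = 9790.4 RPM
shaft B → shaft C (gear mesh, 138/31): 9790.4 ÷ 4.4516 = 2199.3 RPM
shaft C → shaft D (gear mesh, 22/63): 2199.3 ÷ 0.34921 = 6298 RPM
shaft D → the drum (gear mesh, 24/15): 6298 ÷ 1.6 = 3936.2 RPM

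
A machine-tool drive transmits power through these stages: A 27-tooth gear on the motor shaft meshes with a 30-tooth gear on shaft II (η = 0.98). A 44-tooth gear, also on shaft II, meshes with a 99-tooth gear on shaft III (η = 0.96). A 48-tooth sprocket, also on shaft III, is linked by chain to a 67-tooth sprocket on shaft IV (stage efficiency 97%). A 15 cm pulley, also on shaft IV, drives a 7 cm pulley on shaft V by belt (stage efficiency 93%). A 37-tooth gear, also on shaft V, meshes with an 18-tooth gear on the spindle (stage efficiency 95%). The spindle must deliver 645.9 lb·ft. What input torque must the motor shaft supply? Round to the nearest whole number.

Overall ratio R = 1.1111 × 2.25 × 1.3958 × 0.46667 × 0.48649 = 0.79223; overall efficiency η = 0.98 × 0.96 × 0.97 × 0.93 × 0.95 = 0.8063.
Input torque = output torque / (R × η) = 645.9 / (0.79223 × 0.8063) = 1011.2 lb·ft.

1011 lb·ft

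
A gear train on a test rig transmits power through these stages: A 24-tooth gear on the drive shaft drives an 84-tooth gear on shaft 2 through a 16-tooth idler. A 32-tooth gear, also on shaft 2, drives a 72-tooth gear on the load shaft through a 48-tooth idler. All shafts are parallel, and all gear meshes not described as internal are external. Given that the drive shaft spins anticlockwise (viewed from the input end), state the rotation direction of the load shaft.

anticlockwise

the drive shaft → shaft 2: driver → idler → driven is 2 external meshes, 2 reversals → CCW.
shaft 2 → the load shaft: driver → idler → driven is 2 external meshes, 2 reversals → CCW.
4 reversals in total — an even number — so the load shaft turns the same way as the drive shaft.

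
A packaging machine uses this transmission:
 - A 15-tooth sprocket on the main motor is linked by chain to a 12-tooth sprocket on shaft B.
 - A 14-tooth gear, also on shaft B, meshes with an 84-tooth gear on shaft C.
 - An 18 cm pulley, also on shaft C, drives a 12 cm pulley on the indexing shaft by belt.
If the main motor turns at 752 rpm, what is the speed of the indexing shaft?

chain 12/15 = 0.8 → 752/0.8 = 940 rpm
gear mesh 84/14 = 6 → 940/6 = 156.67 rpm
belt 12/18 = 0.66667 → 156.67/0.66667 = 235 rpm

235 rpm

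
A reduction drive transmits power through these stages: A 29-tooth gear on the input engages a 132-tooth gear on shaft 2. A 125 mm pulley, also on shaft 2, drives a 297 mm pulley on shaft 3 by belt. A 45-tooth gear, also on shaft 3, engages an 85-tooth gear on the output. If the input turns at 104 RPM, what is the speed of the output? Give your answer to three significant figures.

gear mesh 132/29 = 4.5517 → 104/4.5517 = 22.848 RPM
belt 297/125 = 2.376 → 22.848/2.376 = 9.6164 RPM
gear mesh 85/45 = 1.8889 → 9.6164/1.8889 = 5.091 RPM

5.09 RPM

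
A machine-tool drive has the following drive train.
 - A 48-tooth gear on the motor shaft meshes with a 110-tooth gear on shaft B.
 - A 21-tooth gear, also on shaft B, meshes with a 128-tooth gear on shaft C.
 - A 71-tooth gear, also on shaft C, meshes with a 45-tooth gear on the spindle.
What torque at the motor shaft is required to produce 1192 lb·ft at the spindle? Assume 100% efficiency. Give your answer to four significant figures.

Overall ratio R = 2.2917 × 6.0952 × 0.6338 = 8.8531.
Input torque = output torque / R = 1192 / 8.8531 = 134.64 lb·ft.

134.6 lb·ft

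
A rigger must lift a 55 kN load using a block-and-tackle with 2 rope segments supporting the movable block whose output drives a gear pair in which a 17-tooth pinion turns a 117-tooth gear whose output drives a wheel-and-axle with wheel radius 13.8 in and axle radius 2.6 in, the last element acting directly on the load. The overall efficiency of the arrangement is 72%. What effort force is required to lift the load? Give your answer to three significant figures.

1.05 kN

Block-and-tackle MA = number of supporting rope parts = 2.
Gear pair MA = 117/17 = 6.8824.
Wheel-and-axle MA = R/r = 13.8/2.6 = 5.3077.
Combined ideal MA = 2 × 6.8824 × 5.3077 = 73.059.
Actual MA = 73.059 × 0.72 = 52.602.
Effort = load / actual MA = 55 / 52.602 = 1.0456 kN.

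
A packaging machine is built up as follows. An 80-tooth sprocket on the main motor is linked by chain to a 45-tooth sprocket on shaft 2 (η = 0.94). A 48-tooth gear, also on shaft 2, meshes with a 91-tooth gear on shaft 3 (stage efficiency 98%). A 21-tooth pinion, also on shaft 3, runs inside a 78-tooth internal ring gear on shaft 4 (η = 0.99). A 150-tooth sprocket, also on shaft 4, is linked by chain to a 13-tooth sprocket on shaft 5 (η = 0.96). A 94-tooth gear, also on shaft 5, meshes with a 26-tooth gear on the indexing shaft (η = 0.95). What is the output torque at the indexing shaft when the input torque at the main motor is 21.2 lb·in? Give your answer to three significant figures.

1.67 lb·in

Chain: ratio = 45/80 = 0.5625; torque at shaft 2 = 21.2 × 0.5625 × 0.94 = 11.209 lb·in.
Gear mesh: ratio = 91/48 = 1.8958; torque at shaft 3 = 11.209 × 1.8958 × 0.98 = 20.826 lb·in.
Internal gear: ratio = 78/21 = 3.7143; torque at shaft 4 = 20.826 × 3.7143 × 0.99 = 76.581 lb·in.
Chain: ratio = 13/150 = 0.086667; torque at shaft 5 = 76.581 × 0.086667 × 0.96 = 6.3716 lb·in.
Gear mesh: ratio = 26/94 = 0.2766; torque at the indexing shaft = 6.3716 × 0.2766 × 0.95 = 1.6742 lb·in.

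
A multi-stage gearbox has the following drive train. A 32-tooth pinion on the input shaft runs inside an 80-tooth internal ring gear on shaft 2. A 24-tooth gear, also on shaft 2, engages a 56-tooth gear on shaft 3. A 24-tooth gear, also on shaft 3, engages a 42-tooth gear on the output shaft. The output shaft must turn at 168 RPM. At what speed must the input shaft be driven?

1715 RPM

Overall ratio R = 2.5 × 2.3333 × 1.75 = 10.208.
Required input speed = output speed × R = 168 × 10.208 = 1715 RPM.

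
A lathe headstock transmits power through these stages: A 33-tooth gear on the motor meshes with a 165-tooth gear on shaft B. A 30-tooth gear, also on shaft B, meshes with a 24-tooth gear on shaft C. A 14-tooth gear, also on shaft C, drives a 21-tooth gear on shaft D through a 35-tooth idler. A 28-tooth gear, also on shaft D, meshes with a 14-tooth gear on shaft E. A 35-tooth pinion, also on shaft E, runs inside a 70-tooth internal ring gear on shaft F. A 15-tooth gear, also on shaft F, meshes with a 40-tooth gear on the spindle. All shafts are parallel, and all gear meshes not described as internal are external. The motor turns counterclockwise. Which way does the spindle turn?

counterclockwise

the motor → shaft B: external mesh, 1 reversal → CW.
shaft B → shaft C: external mesh, 1 reversal → CCW.
shaft C → shaft D: driver → idler → driven is 2 external meshes, 2 reversals → CCW.
shaft D → shaft E: external mesh, 1 reversal → CW.
shaft E → shaft F: internal mesh, same direction → CW.
shaft F → the spindle: external mesh, 1 reversal → CCW.
6 reversals in total — an even number — so the spindle turns the same way as the motor.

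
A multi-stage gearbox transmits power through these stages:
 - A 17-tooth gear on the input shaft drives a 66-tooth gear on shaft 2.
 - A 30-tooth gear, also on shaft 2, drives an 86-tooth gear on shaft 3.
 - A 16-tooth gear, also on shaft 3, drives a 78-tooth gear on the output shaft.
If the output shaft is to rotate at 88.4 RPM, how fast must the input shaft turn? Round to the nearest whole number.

Overall ratio R = 3.8824 × 2.8667 × 4.875 = 54.256.
Required input speed = output speed × R = 88.4 × 54.256 = 4796.2 RPM.

4796 RPM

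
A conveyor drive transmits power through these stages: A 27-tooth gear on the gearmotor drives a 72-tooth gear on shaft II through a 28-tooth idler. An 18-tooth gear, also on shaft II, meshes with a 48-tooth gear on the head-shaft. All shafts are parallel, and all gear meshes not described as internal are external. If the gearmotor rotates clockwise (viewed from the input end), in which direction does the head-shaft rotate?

the gearmotor → shaft II: driver → idler → driven is 2 external meshes, 2 reversals → CW.
shaft II → the head-shaft: external mesh, 1 reversal → CCW.
3 reversals in total — an odd number — so the head-shaft turns opposite to the gearmotor.

counterclockwise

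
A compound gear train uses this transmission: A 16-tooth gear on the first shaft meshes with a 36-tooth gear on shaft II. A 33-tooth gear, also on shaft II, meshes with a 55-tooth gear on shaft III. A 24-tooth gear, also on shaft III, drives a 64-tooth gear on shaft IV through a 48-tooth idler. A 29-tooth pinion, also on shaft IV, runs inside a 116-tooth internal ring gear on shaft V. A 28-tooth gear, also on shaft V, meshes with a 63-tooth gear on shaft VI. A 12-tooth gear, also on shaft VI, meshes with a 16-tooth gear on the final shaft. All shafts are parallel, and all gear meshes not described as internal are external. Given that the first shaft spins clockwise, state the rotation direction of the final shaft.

the first shaft → shaft II: external mesh, 1 reversal → CCW.
shaft II → shaft III: external mesh, 1 reversal → CW.
shaft III → shaft IV: driver → idler → driven is 2 external meshes, 2 reversals → CW.
shaft IV → shaft V: internal mesh, same direction → CW.
shaft V → shaft VI: external mesh, 1 reversal → CCW.
shaft VI → the final shaft: external mesh, 1 reversal → CW.
6 reversals in total — an even number — so the final shaft turns the same way as the first shaft.

clockwise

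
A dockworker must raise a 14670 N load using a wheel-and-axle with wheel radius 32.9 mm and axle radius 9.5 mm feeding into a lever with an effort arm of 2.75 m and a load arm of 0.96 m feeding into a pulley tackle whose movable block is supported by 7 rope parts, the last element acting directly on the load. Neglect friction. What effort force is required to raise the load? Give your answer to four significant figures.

Wheel-and-axle MA = R/r = 32.9/9.5 = 3.4632.
Lever MA = effort arm / load arm = 2.75/0.96 = 2.8646.
Block-and-tackle MA = number of supporting rope parts = 7.
Combined ideal MA = 3.4632 × 2.8646 × 7 = 69.444.
Effort = load / MA = 14670 / 69.444 = 211.25 N.

211.3 N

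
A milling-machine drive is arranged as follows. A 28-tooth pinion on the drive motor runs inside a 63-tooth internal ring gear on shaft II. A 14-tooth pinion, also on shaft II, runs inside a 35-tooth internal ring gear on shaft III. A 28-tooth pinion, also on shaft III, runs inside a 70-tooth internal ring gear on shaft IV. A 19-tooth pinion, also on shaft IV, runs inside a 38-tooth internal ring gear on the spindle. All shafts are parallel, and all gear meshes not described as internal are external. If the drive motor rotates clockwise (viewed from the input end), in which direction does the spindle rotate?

clockwise

the drive motor → shaft II: internal mesh, same direction → CW.
shaft II → shaft III: internal mesh, same direction → CW.
shaft III → shaft IV: internal mesh, same direction → CW.
shaft IV → the spindle: internal mesh, same direction → CW.
0 reversals in total — an even number — so the spindle turns the same way as the drive motor.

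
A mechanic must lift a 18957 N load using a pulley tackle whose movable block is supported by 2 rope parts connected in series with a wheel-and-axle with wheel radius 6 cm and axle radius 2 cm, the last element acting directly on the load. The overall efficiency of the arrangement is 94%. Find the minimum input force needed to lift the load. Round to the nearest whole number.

Block-and-tackle MA = number of supporting rope parts = 2.
Wheel-and-axle MA = R/r = 6/2 = 3.
Combined ideal MA = 2 × 3 = 6.
Actual MA = 6 × 0.94 = 5.64.
Effort = load / actual MA = 18957 / 5.64 = 3361.2 N.

3361 N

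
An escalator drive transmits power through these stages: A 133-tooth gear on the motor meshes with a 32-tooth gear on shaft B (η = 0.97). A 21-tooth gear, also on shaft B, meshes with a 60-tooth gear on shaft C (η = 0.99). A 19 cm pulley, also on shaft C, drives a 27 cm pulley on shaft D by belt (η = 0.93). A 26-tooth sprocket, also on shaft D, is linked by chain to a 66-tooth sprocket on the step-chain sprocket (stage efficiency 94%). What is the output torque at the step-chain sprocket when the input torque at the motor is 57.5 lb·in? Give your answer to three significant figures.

120 lb·in

Gear mesh: ratio = 32/133 = 0.2406; torque at shaft B = 57.5 × 0.2406 × 0.97 = 13.42 lb·in.
Gear mesh: ratio = 60/21 = 2.8571; torque at shaft C = 13.42 × 2.8571 × 0.99 = 37.958 lb·in.
Belt: ratio = 27/19 = 1.4211; torque at shaft D = 37.958 × 1.4211 × 0.93 = 50.165 lb·in.
Chain: ratio = 66/26 = 2.5385; torque at the step-chain sprocket = 50.165 × 2.5385 × 0.94 = 119.7 lb·in.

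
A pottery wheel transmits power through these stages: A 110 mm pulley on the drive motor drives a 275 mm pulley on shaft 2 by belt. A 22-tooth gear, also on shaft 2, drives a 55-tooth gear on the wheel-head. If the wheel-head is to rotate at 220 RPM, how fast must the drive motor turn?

Overall ratio R = 2.5 × 2.5 = 6.25.
Required input speed = output speed × R = 220 × 6.25 = 1375 RPM.

1375 RPM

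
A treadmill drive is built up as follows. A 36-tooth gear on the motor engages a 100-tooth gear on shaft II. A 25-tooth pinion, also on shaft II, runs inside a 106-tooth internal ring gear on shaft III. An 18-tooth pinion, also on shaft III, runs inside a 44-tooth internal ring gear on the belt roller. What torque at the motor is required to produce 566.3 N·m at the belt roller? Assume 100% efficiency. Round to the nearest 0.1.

19.7 N·m

Overall ratio R = 2.7778 × 4.24 × 2.4444 = 28.79.
Input torque = output torque / R = 566.3 / 28.79 = 19.67 N·m.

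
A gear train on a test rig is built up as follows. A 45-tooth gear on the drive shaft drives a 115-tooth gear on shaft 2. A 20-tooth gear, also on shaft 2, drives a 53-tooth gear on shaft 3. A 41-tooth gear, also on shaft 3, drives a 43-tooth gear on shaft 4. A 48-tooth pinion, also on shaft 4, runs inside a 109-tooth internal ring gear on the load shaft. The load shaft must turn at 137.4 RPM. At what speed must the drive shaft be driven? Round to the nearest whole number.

Overall ratio R = 2.5556 × 2.65 × 1.0488 × 2.2708 = 16.129.
Required input speed = output speed × R = 137.4 × 16.129 = 2216.1 RPM.

2216 RPM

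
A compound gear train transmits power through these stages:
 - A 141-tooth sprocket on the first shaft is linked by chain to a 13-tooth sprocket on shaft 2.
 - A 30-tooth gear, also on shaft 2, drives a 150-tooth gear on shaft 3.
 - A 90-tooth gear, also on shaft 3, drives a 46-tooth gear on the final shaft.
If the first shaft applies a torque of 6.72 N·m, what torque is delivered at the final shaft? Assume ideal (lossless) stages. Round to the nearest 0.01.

chain 13/141 = 0.092199 → τ = 6.72·0.092199 = 0.61957 N·m
gear mesh 150/30 = 5 → τ = 0.61957·5 = 3.0979 N·m
gear mesh 46/90 = 0.51111 → τ = 3.0979·0.51111 = 1.5834 N·m

1.58 N·m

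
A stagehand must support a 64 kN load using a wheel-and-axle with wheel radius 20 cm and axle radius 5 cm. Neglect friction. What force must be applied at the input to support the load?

Wheel-and-axle MA = R/r = 20/5 = 4.
Effort = load / MA = 64 / 4 = 16 kN.

16 kN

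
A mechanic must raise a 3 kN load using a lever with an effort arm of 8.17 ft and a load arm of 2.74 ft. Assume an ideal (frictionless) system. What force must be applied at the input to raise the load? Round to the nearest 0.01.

1.01 kN

Lever MA = effort arm / load arm = 8.17/2.74 = 2.9818.
Effort = load / MA = 3 / 2.9818 = 1.0061 kN.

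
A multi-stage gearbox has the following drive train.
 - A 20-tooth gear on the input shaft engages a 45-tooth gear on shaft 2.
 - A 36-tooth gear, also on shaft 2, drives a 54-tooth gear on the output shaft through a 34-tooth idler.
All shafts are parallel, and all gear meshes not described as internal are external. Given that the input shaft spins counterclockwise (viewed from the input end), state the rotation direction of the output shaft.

clockwise

the input shaft → shaft 2: external mesh, 1 reversal → CW.
shaft 2 → the output shaft: driver → idler → driven is 2 external meshes, 2 reversals → CW.
3 reversals in total — an odd number — so the output shaft turns opposite to the input shaft.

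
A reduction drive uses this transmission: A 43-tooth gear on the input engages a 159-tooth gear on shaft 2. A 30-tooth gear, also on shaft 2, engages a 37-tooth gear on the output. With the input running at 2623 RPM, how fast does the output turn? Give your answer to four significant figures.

the input → shaft 2 (gear mesh, 159/43): 2623 ÷ 3.6977 = 709.36 RPM
shaft 2 → the output (gear mesh, 37/30): 709.36 ÷ 1.2333 = 575.16 RPM

575.2 RPM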